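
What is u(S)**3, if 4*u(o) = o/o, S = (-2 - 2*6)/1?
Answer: 1/64 ≈ 0.015625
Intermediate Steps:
S = -14 (S = (-2 - 12)*1 = -14*1 = -14)
u(o) = 1/4 (u(o) = (o/o)/4 = (1/4)*1 = 1/4)
u(S)**3 = (1/4)**3 = 1/64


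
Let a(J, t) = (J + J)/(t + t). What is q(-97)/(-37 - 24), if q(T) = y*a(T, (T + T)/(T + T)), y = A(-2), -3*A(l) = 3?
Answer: -97/61 ≈ -1.5902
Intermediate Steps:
a(J, t) = J/t (a(J, t) = (2*J)/((2*t)) = (2*J)*(1/(2*t)) = J/t)
A(l) = -1 (A(l) = -⅓*3 = -1)
y = -1
q(T) = -T (q(T) = -T/((T + T)/(T + T)) = -T/((2*T)/((2*T))) = -T/((2*T)*(1/(2*T))) = -T/1 = -T)
q(-97)/(-37 - 24) = (-1*(-97))/(-37 - 24) = 97/(-61) = -1/61*97 = -97/61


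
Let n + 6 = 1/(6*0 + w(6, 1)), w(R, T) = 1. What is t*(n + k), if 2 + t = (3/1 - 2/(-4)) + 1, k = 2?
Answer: -15/2 ≈ -7.5000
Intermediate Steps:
n = -5 (n = -6 + 1/(6*0 + 1) = -6 + 1/(0 + 1) = -6 + 1/1 = -6 + 1 = -5)
t = 5/2 (t = -2 + ((3/1 - 2/(-4)) + 1) = -2 + ((3*1 - 2*(-¼)) + 1) = -2 + ((3 + ½) + 1) = -2 + (7/2 + 1) = -2 + 9/2 = 5/2 ≈ 2.5000)
t*(n + k) = 5*(-5 + 2)/2 = (5/2)*(-3) = -15/2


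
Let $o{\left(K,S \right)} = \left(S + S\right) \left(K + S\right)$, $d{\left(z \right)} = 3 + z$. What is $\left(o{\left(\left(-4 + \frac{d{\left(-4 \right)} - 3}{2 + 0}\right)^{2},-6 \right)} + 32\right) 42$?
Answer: $-13776$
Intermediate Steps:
$o{\left(K,S \right)} = 2 S \left(K + S\right)$
$\left(o{\left(\left(-4 + \frac{d{\left(-4 \right)} - 3}{2 + 0}\right)^{2},-6 \right)} + 32\right) 42 = \left(2 \left(-6\right) \left(\left(-4 + \frac{\left(3 - 4\right) - 3}{2 + 0}\right)^{2} - 6\right) + 32\right) 42 = \left(2 \left(-6\right) \left(\left(-4 + \frac{-1 - 3}{2}\right)^{2} - 6\right) + 32\right) 42 = \left(2 \left(-6\right) \left(\left(-4 - 2\right)^{2} - 6\right) + 32\right) 42 = \left(2 \left(-6\right) \left(\left(-6\right)^{2} - 6\right) + 32\right) 42 = \left(2 \left(-6\right) \left(36 - 6\right) + 32\right) 42 = \left(2 \left(-6\right) 30 + 32\right) 42 = \left(-360 + 32\right) 42 = \left(-328\right) 42 = -13776$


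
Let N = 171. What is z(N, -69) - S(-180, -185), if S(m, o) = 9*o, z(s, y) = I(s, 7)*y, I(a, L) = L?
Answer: 1182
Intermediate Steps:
z(s, y) = 7*y
z(N, -69) - S(-180, -185) = 7*(-69) - 9*(-185) = -483 - 1*(-1665) = -483 + 1665 = 1182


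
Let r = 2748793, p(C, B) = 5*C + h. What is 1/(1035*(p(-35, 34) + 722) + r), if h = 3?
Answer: 1/3318043 ≈ 3.0138e-7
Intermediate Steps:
p(C, B) = 3 + 5*C (p(C, B) = 5*C + 3 = 3 + 5*C)
1/(1035*(p(-35, 34) + 722) + r) = 1/(1035*((3 + 5*(-35)) + 722) + 2748793) = 1/(1035*((3 - 175) + 722) + 2748793) = 1/(1035*(-172 + 722) + 2748793) = 1/(1035*550 + 2748793) = 1/(569250 + 2748793) = 1/3318043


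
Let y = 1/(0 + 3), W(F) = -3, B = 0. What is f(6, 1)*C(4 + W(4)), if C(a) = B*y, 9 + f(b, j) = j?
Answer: 0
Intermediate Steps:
y = ⅓ (y = 1/3 = ⅓ ≈ 0.33333)
f(b, j) = -9 + j
C(a) = 0 (C(a) = 0*(⅓) = 0)
f(6, 1)*C(4 + W(4)) = (-9 + 1)*0 = -8*0 = 0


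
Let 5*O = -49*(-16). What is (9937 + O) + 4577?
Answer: 73354/5 ≈ 14671.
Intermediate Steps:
O = 784/5 (O = (-49*(-16))/5 = (1/5)*784 = 784/5 ≈ 156.80)
(9937 + O) + 4577 = (9937 + 784/5) + 4577 = 50469/5 + 4577 = 73354/5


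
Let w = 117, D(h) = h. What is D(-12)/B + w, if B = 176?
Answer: 5145/44 ≈ 116.93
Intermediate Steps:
D(-12)/B + w = -12/176 + 117 = (1/176)*(-12) + 117 = -3/44 + 117 = 5145/44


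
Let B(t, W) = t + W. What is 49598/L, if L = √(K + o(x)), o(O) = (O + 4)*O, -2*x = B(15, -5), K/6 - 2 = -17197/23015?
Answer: 49598*√6630000095/288073 ≈ 14019.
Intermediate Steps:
K = 172998/23015 (K = 12 + 6*(-17197/23015) = 12 - 103182/23015 = 172998/23015 ≈ 7.5167)
B(t, W) = W + t
x = -5 (x = -(-5 + 15)/2 = -½*10 = -5)
o(O) = O*(4 + O) (o(O) = (4 + O)*O = O*(4 + O))
L = √6630000095/23015 (L = √(172998/23015 - 5*(4 - 5)) = √(172998/23015 - 5*(-1)) = √(172998/23015 + 5) = √(288073/23015) = √6630000095/23015 ≈ 3.5379)
49598/L = 49598/((√6630000095/23015)) = 49598*(√6630000095/288073) = 49598*√6630000095/288073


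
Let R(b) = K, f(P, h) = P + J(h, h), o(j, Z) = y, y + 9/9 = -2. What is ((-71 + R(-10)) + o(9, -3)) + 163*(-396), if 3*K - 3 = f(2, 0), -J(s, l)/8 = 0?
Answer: -193861/3 ≈ -64620.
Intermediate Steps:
y = -3 (y = -1 - 2 = -3)
J(s, l) = 0 (J(s, l) = -8*0 = 0)
o(j, Z) = -3
f(P, h) = P (f(P, h) = P + 0 = P)
K = 5/3 (K = 1 + (1/3)*2 = 1 + 2/3 = 5/3 ≈ 1.6667)
R(b) = 5/3
((-71 + R(-10)) + o(9, -3)) + 163*(-396) = ((-71 + 5/3) - 3) + 163*(-396) = (-208/3 - 3) - 64548 = -217/3 - 64548 = -193861/3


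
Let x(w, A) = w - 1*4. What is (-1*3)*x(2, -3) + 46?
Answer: 52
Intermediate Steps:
x(w, A) = -4 + w (x(w, A) = w - 4 = -4 + w)
(-1*3)*x(2, -3) + 46 = (-1*3)*(-4 + 2) + 46 = -3*(-2) + 46 = 6 + 46 = 52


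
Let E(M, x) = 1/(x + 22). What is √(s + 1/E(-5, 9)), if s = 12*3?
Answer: √67 ≈ 8.1853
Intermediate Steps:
E(M, x) = 1/(22 + x)
s = 36
√(s + 1/E(-5, 9)) = √(36 + 1/(1/(22 + 9))) = √(36 + 1/(1/31)) = √(36 + 31) = √67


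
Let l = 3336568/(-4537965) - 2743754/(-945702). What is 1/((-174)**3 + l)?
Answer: -715260429405/3768007559079080741 ≈ -1.8982e-7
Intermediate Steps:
l = 1549276764979/715260429405 (l = 3336568*(-1/4537965) - 2743754*(-1/945702) = -3336568/4537965 + 1371877/472851 = 1549276764979/715260429405 ≈ 2.1660)
1/((-174)**3 + l) = 1/((-174)**3 + 1549276764979/715260429405) = 1/(-5268024 + 1549276764979/715260429405) = 1/(-3768007559079080741/715260429405) = -715260429405/3768007559079080741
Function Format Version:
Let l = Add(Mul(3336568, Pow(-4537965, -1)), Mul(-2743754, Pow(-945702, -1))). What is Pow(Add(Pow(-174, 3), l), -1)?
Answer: Rational(-715260429405, 3768007559079080741) ≈ -1.8982e-7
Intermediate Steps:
l = Rational(1549276764979, 715260429405) (l = Add(Mul(3336568, Rational(-1, 4537965)), Mul(-2743754, Rational(-1, 945702))) = Add(Rational(-3336568, 4537965), Rational(1371877, 472851)) = Rational(1549276764979, 715260429405) ≈ 2.1660)
Pow(Add(Pow(-174, 3), l), -1) = Pow(Add(Pow(-174, 3), Rational(1549276764979, 715260429405)), -1) = Pow(Add(-5268024, Rational(1549276764979, 715260429405)), -1) = Pow(Rational(-3768007559079080741, 715260429405), -1) = Rational(-715260429405, 3768007559079080741)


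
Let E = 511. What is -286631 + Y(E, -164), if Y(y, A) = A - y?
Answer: -287306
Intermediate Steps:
-286631 + Y(E, -164) = -286631 + (-164 - 1*511) = -286631 + (-164 - 511) = -286631 - 675 = -287306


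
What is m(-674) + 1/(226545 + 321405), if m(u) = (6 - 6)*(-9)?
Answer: 1/547950 ≈ 1.8250e-6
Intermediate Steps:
m(u) = 0 (m(u) = 0*(-9) = 0)
m(-674) + 1/(226545 + 321405) = 0 + 1/(226545 + 321405) = 0 + 1/547950 = 1/547950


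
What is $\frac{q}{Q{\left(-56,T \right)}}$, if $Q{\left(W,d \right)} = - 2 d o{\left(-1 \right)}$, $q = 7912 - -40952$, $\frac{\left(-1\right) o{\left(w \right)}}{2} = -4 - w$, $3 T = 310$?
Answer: $- \frac{6108}{155} \approx -39.406$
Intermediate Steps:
$T = \frac{310}{3}$ ($T = \frac{1}{3} \cdot 310 = \frac{310}{3} \approx 103.33$)
$o{\left(w \right)} = 8 + 2 w$ ($o{\left(w \right)} = - 2 \left(-4 - w\right) = 8 + 2 w$)
$q = 48864$ ($q = 7912 + 40952 = 48864$)
$Q{\left(W,d \right)} = - 12 d$ ($Q{\left(W,d \right)} = - 2 d \left(8 + 2 \left(-1\right)\right) = - 2 d \left(8 - 2\right) = - 2 d 6 = - 12 d$)
$\frac{q}{Q{\left(-56,T \right)}} = \frac{48864}{\left(-12\right) \frac{310}{3}} = \frac{48864}{-1240} = 48864 \left(- \frac{1}{1240}\right) = - \frac{6108}{155}$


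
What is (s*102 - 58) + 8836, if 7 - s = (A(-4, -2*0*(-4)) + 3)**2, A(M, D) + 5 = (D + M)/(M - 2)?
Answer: 27932/3 ≈ 9310.7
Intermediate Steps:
A(M, D) = -5 + (D + M)/(-2 + M) (A(M, D) = -5 + (D + M)/(M - 2) = -5 + (D + M)/(-2 + M))
s = 47/9 (s = 7 - ((10 - 2*0*(-4) - 4*(-4))/(-2 - 4) + 3)**2 = 7 - ((10 + 0*(-4) + 16)/(-6) + 3)**2 = 7 - (-(10 + 0 + 16)/6 + 3)**2 = 7 - (-1/6*26 + 3)**2 = 7 - (-13/3 + 3)**2 = 7 - (-4/3)**2 = 7 - 1*16/9 = 7 - 16/9 = 47/9 ≈ 5.2222)
(s*102 - 58) + 8836 = ((47/9)*102 - 58) + 8836 = (1598/3 - 58) + 8836 = 1424/3 + 8836 = 27932/3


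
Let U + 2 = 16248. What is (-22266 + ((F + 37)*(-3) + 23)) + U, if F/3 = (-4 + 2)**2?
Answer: -6144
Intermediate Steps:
F = 12 (F = 3*(-4 + 2)**2 = 3*(-2)**2 = 3*4 = 12)
U = 16246 (U = -2 + 16248 = 16246)
(-22266 + ((F + 37)*(-3) + 23)) + U = (-22266 + ((12 + 37)*(-3) + 23)) + 16246 = (-22266 + (49*(-3) + 23)) + 16246 = (-22266 + (-147 + 23)) + 16246 = (-22266 - 124) + 16246 = -22390 + 16246 = -6144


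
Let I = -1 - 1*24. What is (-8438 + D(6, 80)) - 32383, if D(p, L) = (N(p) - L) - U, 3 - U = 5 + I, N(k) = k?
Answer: -40918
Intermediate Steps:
I = -25 (I = -1 - 24 = -25)
U = 23 (U = 3 - (5 - 25) = 3 - 1*(-20) = 3 + 20 = 23)
D(p, L) = -23 + p - L (D(p, L) = (p - L) - 1*23 = (p - L) - 23 = -23 + p - L)
(-8438 + D(6, 80)) - 32383 = (-8438 + (-23 + 6 - 1*80)) - 32383 = (-8438 + (-23 + 6 - 80)) - 32383 = (-8438 - 97) - 32383 = -8535 - 32383 = -40918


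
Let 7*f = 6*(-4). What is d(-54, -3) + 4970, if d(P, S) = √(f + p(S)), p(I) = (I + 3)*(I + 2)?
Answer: 4970 + 2*I*√42/7 ≈ 4970.0 + 1.8516*I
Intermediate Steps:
p(I) = (2 + I)*(3 + I) (p(I) = (3 + I)*(2 + I) = (2 + I)*(3 + I))
f = -24/7 (f = (6*(-4))/7 = (⅐)*(-24) = -24/7 ≈ -3.4286)
d(P, S) = √(18/7 + S² + 5*S) (d(P, S) = √(-24/7 + (6 + S² + 5*S)) = √(18/7 + S² + 5*S))
d(-54, -3) + 4970 = √(126 + 49*(-3)² + 245*(-3))/7 + 4970 = √(126 + 49*9 - 735)/7 + 4970 = √(126 + 441 - 735)/7 + 4970 = √(-168)/7 + 4970 = (2*I*√42)/7 + 4970 = 2*I*√42/7 + 4970 = 4970 + 2*I*√42/7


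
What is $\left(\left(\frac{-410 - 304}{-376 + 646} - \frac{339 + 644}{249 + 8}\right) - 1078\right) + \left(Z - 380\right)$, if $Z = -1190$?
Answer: $- \frac{30698938}{11565} \approx -2654.5$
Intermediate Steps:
$\left(\left(\frac{-410 - 304}{-376 + 646} - \frac{339 + 644}{249 + 8}\right) - 1078\right) + \left(Z - 380\right) = \left(\left(\frac{-410 - 304}{-376 + 646} - \frac{339 + 644}{249 + 8}\right) - 1078\right) - 1570 = \left(\left(- \frac{714}{270} - \frac{983}{257}\right) - 1078\right) - 1570 = \left(\left(\left(-714\right) \frac{1}{270} - 983 \cdot \frac{1}{257}\right) - 1078\right) - 1570 = \left(\left(- \frac{119}{45} - \frac{983}{257}\right) - 1078\right) - 1570 = \left(- \frac{74818}{11565} - 1078\right) - 1570 = - \frac{12541888}{11565} - 1570 = - \frac{30698938}{11565}$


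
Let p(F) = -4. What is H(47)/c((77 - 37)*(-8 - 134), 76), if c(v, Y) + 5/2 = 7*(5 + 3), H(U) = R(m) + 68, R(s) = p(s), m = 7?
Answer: 128/107 ≈ 1.1963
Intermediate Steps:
R(s) = -4
H(U) = 64 (H(U) = -4 + 68 = 64)
c(v, Y) = 107/2 (c(v, Y) = -5/2 + 7*(5 + 3) = -5/2 + 7*8 = -5/2 + 56 = 107/2)
H(47)/c((77 - 37)*(-8 - 134), 76) = 64/(107/2) = 64*(2/107) = 128/107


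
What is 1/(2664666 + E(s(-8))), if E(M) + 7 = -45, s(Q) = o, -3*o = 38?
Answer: 1/2664614 ≈ 3.7529e-7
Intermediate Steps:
o = -38/3 (o = -1/3*38 = -38/3 ≈ -12.667)
s(Q) = -38/3
E(M) = -52 (E(M) = -7 - 45 = -52)
1/(2664666 + E(s(-8))) = 1/(2664666 - 52) = 1/2664614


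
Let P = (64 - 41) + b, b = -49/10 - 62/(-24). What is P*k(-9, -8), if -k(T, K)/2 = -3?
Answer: 1241/10 ≈ 124.10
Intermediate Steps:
b = -139/60 (b = -49*⅒ - 62*(-1/24) = -49/10 + 31/12 = -139/60 ≈ -2.3167)
k(T, K) = 6 (k(T, K) = -2*(-3) = 6)
P = 1241/60 (P = (64 - 41) - 139/60 = 23 - 139/60 = 1241/60 ≈ 20.683)
P*k(-9, -8) = (1241/60)*6 = 1241/10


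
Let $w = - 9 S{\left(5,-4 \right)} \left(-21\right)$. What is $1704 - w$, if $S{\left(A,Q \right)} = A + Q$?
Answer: $1515$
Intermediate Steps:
$w = 189$ ($w = - 9 \left(5 - 4\right) \left(-21\right) = \left(-9\right) 1 \left(-21\right) = \left(-9\right) \left(-21\right) = 189$)
$1704 - w = 1704 - 189 = 1515$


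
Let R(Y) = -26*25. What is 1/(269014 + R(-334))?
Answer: 1/268364 ≈ 3.7263e-6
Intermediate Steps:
R(Y) = -650
1/(269014 + R(-334)) = 1/(269014 - 650) = 1/268364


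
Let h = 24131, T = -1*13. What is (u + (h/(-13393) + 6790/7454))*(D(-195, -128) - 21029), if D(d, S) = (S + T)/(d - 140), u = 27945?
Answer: -166544484501329298/283419715 ≈ -5.8762e+8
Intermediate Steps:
T = -13
D(d, S) = (-13 + S)/(-140 + d) (D(d, S) = (S - 13)/(d - 140) = (-13 + S)/(-140 + d))
(u + (h/(-13393) + 6790/7454))*(D(-195, -128) - 21029) = (27945 + (24131/(-13393) + 6790/7454))*((-13 - 128)/(-140 - 195) - 21029) = (27945 + (24131*(-1/13393) + 6790*(1/7454)))*(-141/(-335) - 21029) = (27945 + (-409/227 + 3395/3727))*(-1/335*(-141) - 21029) = (27945 - 753678/846029)*(141/335 - 21029) = (23641526727/846029)*(-7044574/335) = -166544484501329298/283419715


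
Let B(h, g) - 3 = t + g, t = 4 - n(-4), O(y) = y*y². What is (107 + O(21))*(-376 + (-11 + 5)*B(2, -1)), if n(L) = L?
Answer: -4084448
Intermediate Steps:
O(y) = y³
t = 8 (t = 4 - 1*(-4) = 4 + 4 = 8)
B(h, g) = 11 + g (B(h, g) = 3 + (8 + g) = 11 + g)
(107 + O(21))*(-376 + (-11 + 5)*B(2, -1)) = (107 + 21³)*(-376 + (-11 + 5)*(11 - 1)) = (107 + 9261)*(-376 - 6*10) = 9368*(-376 - 60) = 9368*(-436) = -4084448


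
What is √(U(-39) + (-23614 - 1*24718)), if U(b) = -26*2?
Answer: 48*I*√21 ≈ 219.96*I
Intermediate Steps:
U(b) = -52
√(U(-39) + (-23614 - 1*24718)) = √(-52 + (-23614 - 1*24718)) = √(-52 + (-23614 - 24718)) = √(-52 - 48332) = √(-48384) = 48*I*√21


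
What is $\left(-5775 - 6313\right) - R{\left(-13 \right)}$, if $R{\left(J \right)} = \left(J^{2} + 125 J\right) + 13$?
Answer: $-10645$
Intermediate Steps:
$R{\left(J \right)} = 13 + J^{2} + 125 J$
$\left(-5775 - 6313\right) - R{\left(-13 \right)} = \left(-5775 - 6313\right) - \left(13 + \left(-13\right)^{2} + 125 \left(-13\right)\right) = \left(-5775 - 6313\right) - \left(13 + 169 - 1625\right) = -12088 - -1443 = -12088 + 1443 = -10645$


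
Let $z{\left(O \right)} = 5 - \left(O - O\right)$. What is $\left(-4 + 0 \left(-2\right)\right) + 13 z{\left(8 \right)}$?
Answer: $61$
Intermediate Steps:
$z{\left(O \right)} = 5$ ($z{\left(O \right)} = 5 - 0 = 5 + 0 = 5$)
$\left(-4 + 0 \left(-2\right)\right) + 13 z{\left(8 \right)} = \left(-4 + 0 \left(-2\right)\right) + 13 \cdot 5 = \left(-4 + 0\right) + 65 = -4 + 65 = 61$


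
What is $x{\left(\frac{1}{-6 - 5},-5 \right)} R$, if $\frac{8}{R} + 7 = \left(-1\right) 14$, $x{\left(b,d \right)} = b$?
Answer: $\frac{8}{231} \approx 0.034632$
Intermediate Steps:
$R = - \frac{8}{21}$ ($R = \frac{8}{-7 - 14} = \frac{8}{-21} = 8 \left(- \frac{1}{21}\right) = - \frac{8}{21} \approx -0.38095$)
$x{\left(\frac{1}{-6 - 5},-5 \right)} R = \frac{1}{-6 - 5} \left(- \frac{8}{21}\right) = \frac{1}{-11} \left(- \frac{8}{21}\right) = \left(- \frac{1}{11}\right) \left(- \frac{8}{21}\right) = \frac{8}{231}$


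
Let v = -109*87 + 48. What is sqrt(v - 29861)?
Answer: 8*I*sqrt(614) ≈ 198.23*I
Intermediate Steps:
v = -9435 (v = -9483 + 48 = -9435)
sqrt(v - 29861) = sqrt(-9435 - 29861) = sqrt(-39296) = 8*I*sqrt(614)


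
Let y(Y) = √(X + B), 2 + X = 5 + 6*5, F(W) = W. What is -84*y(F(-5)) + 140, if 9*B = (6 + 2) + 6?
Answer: 140 - 28*√311 ≈ -353.79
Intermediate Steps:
B = 14/9 (B = ((6 + 2) + 6)/9 = (8 + 6)/9 = (⅑)*14 = 14/9 ≈ 1.5556)
X = 33 (X = -2 + (5 + 6*5) = -2 + (5 + 30) = -2 + 35 = 33)
y(Y) = √311/3 (y(Y) = √(33 + 14/9) = √(311/9) = √311/3)
-84*y(F(-5)) + 140 = -28*√311 + 140 = 140 - 28*√311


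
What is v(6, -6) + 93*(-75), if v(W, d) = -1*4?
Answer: -6979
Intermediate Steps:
v(W, d) = -4
v(6, -6) + 93*(-75) = -4 + 93*(-75) = -4 - 6975 = -6979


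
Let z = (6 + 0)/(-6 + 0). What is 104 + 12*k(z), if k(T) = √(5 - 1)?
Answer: 128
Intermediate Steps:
z = -1 (z = 6/(-6) = 6*(-⅙) = -1)
k(T) = 2 (k(T) = √4 = 2)
104 + 12*k(z) = 104 + 12*2 = 104 + 24 = 128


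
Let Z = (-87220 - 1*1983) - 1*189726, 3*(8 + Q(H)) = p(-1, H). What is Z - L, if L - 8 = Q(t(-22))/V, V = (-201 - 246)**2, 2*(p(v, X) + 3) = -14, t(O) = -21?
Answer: -167202369065/599427 ≈ -2.7894e+5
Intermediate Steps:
p(v, X) = -10 (p(v, X) = -3 + (1/2)*(-14) = -3 - 7 = -10)
Q(H) = -34/3 (Q(H) = -8 + (1/3)*(-10) = -8 - 10/3 = -34/3)
Z = -278929 (Z = (-87220 - 1983) - 189726 = -89203 - 189726 = -278929)
V = 199809 (V = (-447)**2 = 199809)
L = 4795382/599427 (L = 8 - 34/3/199809 = 8 - 34/3*1/199809 = 8 - 34/599427 = 4795382/599427 ≈ 7.9999)
Z - L = -278929 - 1*4795382/599427 = -278929 - 4795382/599427 = -167202369065/599427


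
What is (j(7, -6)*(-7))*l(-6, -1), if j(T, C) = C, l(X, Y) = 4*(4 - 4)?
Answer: 0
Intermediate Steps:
l(X, Y) = 0 (l(X, Y) = 4*0 = 0)
(j(7, -6)*(-7))*l(-6, -1) = -6*(-7)*0 = 42*0 = 0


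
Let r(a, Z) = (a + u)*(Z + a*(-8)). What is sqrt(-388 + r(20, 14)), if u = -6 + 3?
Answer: I*sqrt(2870) ≈ 53.572*I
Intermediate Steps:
u = -3
r(a, Z) = (-3 + a)*(Z - 8*a) (r(a, Z) = (a - 3)*(Z + a*(-8)) = (-3 + a)*(Z - 8*a))
sqrt(-388 + r(20, 14)) = sqrt(-388 + (-8*20**2 - 3*14 + 24*20 + 14*20)) = sqrt(-388 + (-8*400 - 42 + 480 + 280)) = sqrt(-388 + (-3200 - 42 + 480 + 280)) = sqrt(-388 - 2482) = sqrt(-2870) = I*sqrt(2870)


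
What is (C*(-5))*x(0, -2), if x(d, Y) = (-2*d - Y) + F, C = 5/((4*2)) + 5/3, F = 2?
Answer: -275/6 ≈ -45.833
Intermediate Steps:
C = 55/24 (C = 5/8 + 5*(⅓) = 5*(⅛) + 5/3 = 5/8 + 5/3 = 55/24 ≈ 2.2917)
x(d, Y) = 2 - Y - 2*d (x(d, Y) = (-2*d - Y) + 2 = (-Y - 2*d) + 2 = 2 - Y - 2*d)
(C*(-5))*x(0, -2) = ((55/24)*(-5))*(2 - 1*(-2) - 2*0) = -275*(2 + 2 + 0)/24 = -275/24*4 = -275/6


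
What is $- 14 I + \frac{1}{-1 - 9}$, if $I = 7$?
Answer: $- \frac{981}{10} \approx -98.1$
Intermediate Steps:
$- 14 I + \frac{1}{-1 - 9} = \left(-14\right) 7 + \frac{1}{-1 - 9} = -98 + \frac{1}{-10} = -98 - \frac{1}{10} = - \frac{981}{10}$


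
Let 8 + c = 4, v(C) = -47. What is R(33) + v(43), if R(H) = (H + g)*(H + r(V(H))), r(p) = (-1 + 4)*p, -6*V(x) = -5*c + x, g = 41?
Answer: 434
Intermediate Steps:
c = -4 (c = -8 + 4 = -4)
V(x) = -10/3 - x/6 (V(x) = -(-5*(-4) + x)/6 = -(20 + x)/6 = -10/3 - x/6)
r(p) = 3*p
R(H) = (-10 + H/2)*(41 + H) (R(H) = (H + 41)*(H + 3*(-10/3 - H/6)) = (41 + H)*(H + (-10 - H/2)) = (41 + H)*(-10 + H/2) = (-10 + H/2)*(41 + H))
R(33) + v(43) = (-410 + (½)*33² + (21/2)*33) - 47 = (-410 + (½)*1089 + 693/2) - 47 = (-410 + 1089/2 + 693/2) - 47 = 481 - 47 = 434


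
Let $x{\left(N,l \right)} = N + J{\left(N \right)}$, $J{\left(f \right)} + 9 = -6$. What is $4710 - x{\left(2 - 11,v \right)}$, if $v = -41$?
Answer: $4734$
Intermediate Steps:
$J{\left(f \right)} = -15$ ($J{\left(f \right)} = -9 - 6 = -15$)
$x{\left(N,l \right)} = -15 + N$ ($x{\left(N,l \right)} = N - 15 = -15 + N$)
$4710 - x{\left(2 - 11,v \right)} = 4710 - \left(-15 + \left(2 - 11\right)\right) = 4710 - \left(-15 - 9\right) = 4710 - -24 = 4710 + 24 = 4734$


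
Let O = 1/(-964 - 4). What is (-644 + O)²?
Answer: 388618832449/937024 ≈ 4.1474e+5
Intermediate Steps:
O = -1/968 (O = 1/(-968) = -1/968 ≈ -0.0010331)
(-644 + O)² = (-644 - 1/968)² = (-623393/968)² = 388618832449/937024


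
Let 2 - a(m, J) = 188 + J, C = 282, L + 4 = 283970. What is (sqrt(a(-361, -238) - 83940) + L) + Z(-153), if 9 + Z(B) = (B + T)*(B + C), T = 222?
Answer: 292858 + 28*I*sqrt(107) ≈ 2.9286e+5 + 289.63*I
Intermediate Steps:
L = 283966 (L = -4 + 283970 = 283966)
a(m, J) = -186 - J (a(m, J) = 2 - (188 + J) = 2 + (-188 - J) = -186 - J)
Z(B) = -9 + (222 + B)*(282 + B) (Z(B) = -9 + (B + 222)*(B + 282) = -9 + (222 + B)*(282 + B))
(sqrt(a(-361, -238) - 83940) + L) + Z(-153) = (sqrt((-186 - 1*(-238)) - 83940) + 283966) + (62595 + (-153)**2 + 504*(-153)) = (sqrt((-186 + 238) - 83940) + 283966) + (62595 + 23409 - 77112) = (sqrt(52 - 83940) + 283966) + 8892 = (sqrt(-83888) + 283966) + 8892 = (28*I*sqrt(107) + 283966) + 8892 = (283966 + 28*I*sqrt(107)) + 8892 = 292858 + 28*I*sqrt(107)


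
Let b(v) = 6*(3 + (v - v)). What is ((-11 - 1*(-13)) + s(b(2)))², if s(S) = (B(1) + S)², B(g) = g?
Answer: 131769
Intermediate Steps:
b(v) = 18 (b(v) = 6*(3 + 0) = 6*3 = 18)
s(S) = (1 + S)²
((-11 - 1*(-13)) + s(b(2)))² = ((-11 - 1*(-13)) + (1 + 18)²)² = ((-11 + 13) + 19²)² = (2 + 361)² = 363² = 131769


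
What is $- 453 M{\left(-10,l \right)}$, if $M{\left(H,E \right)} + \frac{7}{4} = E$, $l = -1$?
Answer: $\frac{4983}{4} \approx 1245.8$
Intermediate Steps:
$M{\left(H,E \right)} = - \frac{7}{4} + E$
$- 453 M{\left(-10,l \right)} = - 453 \left(- \frac{7}{4} - 1\right) = \left(-453\right) \left(- \frac{11}{4}\right) = \frac{4983}{4}$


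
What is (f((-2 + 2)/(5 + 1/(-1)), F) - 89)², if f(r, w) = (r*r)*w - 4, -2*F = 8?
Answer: 8649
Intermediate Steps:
F = -4 (F = -½*8 = -4)
f(r, w) = -4 + w*r² (f(r, w) = r²*w - 4 = w*r² - 4 = -4 + w*r²)
(f((-2 + 2)/(5 + 1/(-1)), F) - 89)² = ((-4 - 4*(-2 + 2)²/(5 + 1/(-1))²) - 89)² = ((-4 - 4*(0/(5 - 1))²) - 89)² = ((-4 - 4*(0/4)²) - 89)² = ((-4 - 4*(0*(¼))²) - 89)² = ((-4 - 4*0²) - 89)² = ((-4 - 4*0) - 89)² = ((-4 + 0) - 89)² = (-4 - 89)² = (-93)² = 8649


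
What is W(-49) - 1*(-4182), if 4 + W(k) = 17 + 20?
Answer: 4215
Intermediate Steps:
W(k) = 33 (W(k) = -4 + (17 + 20) = -4 + 37 = 33)
W(-49) - 1*(-4182) = 33 - 1*(-4182) = 33 + 4182 = 4215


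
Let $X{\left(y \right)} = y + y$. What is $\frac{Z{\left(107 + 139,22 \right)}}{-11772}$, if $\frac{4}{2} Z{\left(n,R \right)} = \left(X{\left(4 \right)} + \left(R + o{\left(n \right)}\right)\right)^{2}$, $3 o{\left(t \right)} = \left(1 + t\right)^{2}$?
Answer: $- \frac{3733087801}{211896} \approx -17618.0$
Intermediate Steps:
$o{\left(t \right)} = \frac{\left(1 + t\right)^{2}}{3}$
$X{\left(y \right)} = 2 y$
$Z{\left(n,R \right)} = \frac{\left(8 + R + \frac{\left(1 + n\right)^{2}}{3}\right)^{2}}{2}$ ($Z{\left(n,R \right)} = \frac{\left(2 \cdot 4 + \left(R + \frac{\left(1 + n\right)^{2}}{3}\right)\right)^{2}}{2} = \frac{\left(8 + \left(R + \frac{\left(1 + n\right)^{2}}{3}\right)\right)^{2}}{2} = \frac{\left(8 + R + \frac{\left(1 + n\right)^{2}}{3}\right)^{2}}{2}$)
$\frac{Z{\left(107 + 139,22 \right)}}{-11772} = \frac{\frac{1}{18} \left(24 + \left(1 + \left(107 + 139\right)\right)^{2} + 3 \cdot 22\right)^{2}}{-11772} = \frac{\left(24 + \left(1 + 246\right)^{2} + 66\right)^{2}}{18} \left(- \frac{1}{11772}\right) = \frac{\left(24 + 247^{2} + 66\right)^{2}}{18} \left(- \frac{1}{11772}\right) = \frac{\left(24 + 61009 + 66\right)^{2}}{18} \left(- \frac{1}{11772}\right) = \frac{61099^{2}}{18} \left(- \frac{1}{11772}\right) = \frac{1}{18} \cdot 3733087801 \left(- \frac{1}{11772}\right) = \frac{3733087801}{18} \left(- \frac{1}{11772}\right) = - \frac{3733087801}{211896}$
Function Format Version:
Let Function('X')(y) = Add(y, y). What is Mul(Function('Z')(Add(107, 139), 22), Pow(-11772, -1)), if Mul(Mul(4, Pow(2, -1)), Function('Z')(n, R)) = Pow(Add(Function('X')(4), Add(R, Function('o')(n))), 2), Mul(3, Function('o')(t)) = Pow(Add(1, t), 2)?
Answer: Rational(-3733087801, 211896) ≈ -17618.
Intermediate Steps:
Function('o')(t) = Mul(Rational(1, 3), Pow(Add(1, t), 2))
Function('X')(y) = Mul(2, y)
Function('Z')(n, R) = Mul(Rational(1, 2), Pow(Add(8, R, Mul(Rational(1, 3), Pow(Add(1, n), 2))), 2)) (Function('Z')(n, R) = Mul(Rational(1, 2), Pow(Add(Mul(2, 4), Add(R, Mul(Rational(1, 3), Pow(Add(1, n), 2)))), 2)) = Mul(Rational(1, 2), Pow(Add(8, Add(R, Mul(Rational(1, 3), Pow(Add(1, n), 2)))), 2)) = Mul(Rational(1, 2), Pow(Add(8, R, Mul(Rational(1, 3), Pow(Add(1, n), 2))), 2)))
Mul(Function('Z')(Add(107, 139), 22), Pow(-11772, -1)) = Mul(Mul(Rational(1, 18), Pow(Add(24, Pow(Add(1, Add(107, 139)), 2), Mul(3, 22)), 2)), Pow(-11772, -1)) = Mul(Mul(Rational(1, 18), Pow(Add(24, Pow(Add(1, 246), 2), 66), 2)), Rational(-1, 11772)) = Mul(Mul(Rational(1, 18), Pow(Add(24, Pow(247, 2), 66), 2)), Rational(-1, 11772)) = Mul(Mul(Rational(1, 18), Pow(Add(24, 61009, 66), 2)), Rational(-1, 11772)) = Mul(Mul(Rational(1, 18), Pow(61099, 2)), Rational(-1, 11772)) = Mul(Mul(Rational(1, 18), 3733087801), Rational(-1, 11772)) = Mul(Rational(3733087801, 18), Rational(-1, 11772)) = Rational(-3733087801, 211896)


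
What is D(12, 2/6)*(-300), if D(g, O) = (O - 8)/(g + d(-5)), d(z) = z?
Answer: 2300/7 ≈ 328.57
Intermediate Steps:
D(g, O) = (-8 + O)/(-5 + g) (D(g, O) = (O - 8)/(g - 5) = (-8 + O)/(-5 + g))
D(12, 2/6)*(-300) = ((-8 + 2/6)/(-5 + 12))*(-300) = ((-8 + 2*(1/6))/7)*(-300) = ((-8 + 1/3)/7)*(-300) = ((1/7)*(-23/3))*(-300) = -23/21*(-300) = 2300/7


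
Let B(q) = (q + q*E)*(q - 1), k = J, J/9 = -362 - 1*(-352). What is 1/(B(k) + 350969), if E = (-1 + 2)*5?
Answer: 1/400109 ≈ 2.4993e-6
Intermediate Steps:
E = 5 (E = 1*5 = 5)
J = -90 (J = 9*(-362 - 1*(-352)) = 9*(-362 + 352) = 9*(-10) = -90)
k = -90
B(q) = 6*q*(-1 + q) (B(q) = (q + q*5)*(q - 1) = (q + 5*q)*(-1 + q) = (6*q)*(-1 + q) = 6*q*(-1 + q))
1/(B(k) + 350969) = 1/(6*(-90)*(-1 - 90) + 350969) = 1/(6*(-90)*(-91) + 350969) = 1/(49140 + 350969) = 1/400109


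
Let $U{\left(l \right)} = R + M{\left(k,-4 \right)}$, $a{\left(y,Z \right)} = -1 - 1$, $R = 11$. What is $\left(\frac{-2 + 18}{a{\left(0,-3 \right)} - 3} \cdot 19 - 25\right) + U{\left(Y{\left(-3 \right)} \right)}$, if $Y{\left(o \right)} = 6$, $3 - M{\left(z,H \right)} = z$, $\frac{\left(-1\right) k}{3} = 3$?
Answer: $- \frac{314}{5} \approx -62.8$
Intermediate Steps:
$k = -9$ ($k = \left(-3\right) 3 = -9$)
$M{\left(z,H \right)} = 3 - z$
$a{\left(y,Z \right)} = -2$
$U{\left(l \right)} = 23$ ($U{\left(l \right)} = 11 + \left(3 - -9\right) = 11 + \left(3 + 9\right) = 11 + 12 = 23$)
$\left(\frac{-2 + 18}{a{\left(0,-3 \right)} - 3} \cdot 19 - 25\right) + U{\left(Y{\left(-3 \right)} \right)} = \left(\frac{-2 + 18}{-2 - 3} \cdot 19 - 25\right) + 23 = \left(\frac{16}{-5} \cdot 19 - 25\right) + 23 = \left(16 \left(- \frac{1}{5}\right) 19 - 25\right) + 23 = \left(\left(- \frac{16}{5}\right) 19 - 25\right) + 23 = \left(- \frac{304}{5} - 25\right) + 23 = - \frac{429}{5} + 23 = - \frac{314}{5}$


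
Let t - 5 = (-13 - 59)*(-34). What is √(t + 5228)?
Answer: √7681 ≈ 87.641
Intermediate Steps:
t = 2453 (t = 5 + (-13 - 59)*(-34) = 5 - 72*(-34) = 5 + 2448 = 2453)
√(t + 5228) = √(2453 + 5228) = √7681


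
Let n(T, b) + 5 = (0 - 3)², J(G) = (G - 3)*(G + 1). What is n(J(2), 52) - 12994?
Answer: -12990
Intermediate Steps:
J(G) = (1 + G)*(-3 + G) (J(G) = (-3 + G)*(1 + G) = (1 + G)*(-3 + G))
n(T, b) = 4 (n(T, b) = -5 + (0 - 3)² = -5 + (-3)² = -5 + 9 = 4)
n(J(2), 52) - 12994 = 4 - 12994 = -12990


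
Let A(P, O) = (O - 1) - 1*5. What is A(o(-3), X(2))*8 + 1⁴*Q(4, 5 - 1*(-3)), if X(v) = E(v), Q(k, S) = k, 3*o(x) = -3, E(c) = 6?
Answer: 4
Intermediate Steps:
o(x) = -1 (o(x) = (⅓)*(-3) = -1)
X(v) = 6
A(P, O) = -6 + O (A(P, O) = (-1 + O) - 5 = -6 + O)
A(o(-3), X(2))*8 + 1⁴*Q(4, 5 - 1*(-3)) = (-6 + 6)*8 + 1⁴*4 = 0*8 + 1*4 = 0 + 4 = 4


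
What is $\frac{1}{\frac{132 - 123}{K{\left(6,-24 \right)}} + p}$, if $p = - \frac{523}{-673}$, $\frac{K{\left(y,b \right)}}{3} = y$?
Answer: $\frac{1346}{1719} \approx 0.78301$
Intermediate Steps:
$K{\left(y,b \right)} = 3 y$
$p = \frac{523}{673}$ ($p = \left(-523\right) \left(- \frac{1}{673}\right) = \frac{523}{673} \approx 0.77712$)
$\frac{1}{\frac{132 - 123}{K{\left(6,-24 \right)}} + p} = \frac{1}{\frac{132 - 123}{3 \cdot 6} + \frac{523}{673}} = \frac{1}{\frac{9}{18} + \frac{523}{673}} = \frac{1}{9 \cdot \frac{1}{18} + \frac{523}{673}} = \frac{1}{\frac{1}{2} + \frac{523}{673}} = \frac{1}{\frac{1719}{1346}} = \frac{1346}{1719}$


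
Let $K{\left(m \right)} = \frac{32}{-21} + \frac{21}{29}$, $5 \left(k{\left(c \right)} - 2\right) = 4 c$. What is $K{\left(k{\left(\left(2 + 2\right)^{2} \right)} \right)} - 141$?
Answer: $- \frac{86356}{609} \approx -141.8$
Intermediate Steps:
$k{\left(c \right)} = 2 + \frac{4 c}{5}$
$K{\left(m \right)} = - \frac{487}{609}$ ($K{\left(m \right)} = 32 \left(- \frac{1}{21}\right) + 21 \cdot \frac{1}{29} = - \frac{32}{21} + \frac{21}{29} = - \frac{487}{609}$)
$K{\left(k{\left(\left(2 + 2\right)^{2} \right)} \right)} - 141 = - \frac{487}{609} - 141 = - \frac{86356}{609}$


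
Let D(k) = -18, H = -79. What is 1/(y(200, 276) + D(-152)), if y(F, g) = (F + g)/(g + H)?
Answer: -197/3070 ≈ -0.064169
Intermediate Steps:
y(F, g) = (F + g)/(-79 + g) (y(F, g) = (F + g)/(g - 79) = (F + g)/(-79 + g))
1/(y(200, 276) + D(-152)) = 1/((200 + 276)/(-79 + 276) - 18) = 1/(476/197 - 18) = 1/(-3070/197) = -197/3070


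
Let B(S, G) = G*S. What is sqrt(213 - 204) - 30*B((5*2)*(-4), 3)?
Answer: 3603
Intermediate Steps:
sqrt(213 - 204) - 30*B((5*2)*(-4), 3) = sqrt(213 - 204) - 90*(5*2)*(-4) = sqrt(9) - 90*10*(-4) = 3 - 90*(-40) = 3 - 30*(-120) = 3 + 3600 = 3603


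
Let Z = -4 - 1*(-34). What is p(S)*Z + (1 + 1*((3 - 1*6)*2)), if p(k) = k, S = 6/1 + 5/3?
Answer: 225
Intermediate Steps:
S = 23/3 (S = 6*1 + 5*(1/3) = 6 + 5/3 = 23/3 ≈ 7.6667)
Z = 30 (Z = -4 + 34 = 30)
p(S)*Z + (1 + 1*((3 - 1*6)*2)) = (23/3)*30 + (1 + 1*((3 - 1*6)*2)) = 230 + (1 + 1*((3 - 6)*2)) = 230 + (1 + 1*(-3*2)) = 230 + (1 + 1*(-6)) = 230 + (1 - 6) = 230 - 5 = 225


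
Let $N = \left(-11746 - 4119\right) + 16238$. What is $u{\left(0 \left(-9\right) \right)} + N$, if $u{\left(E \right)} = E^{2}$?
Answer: $373$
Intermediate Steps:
$N = 373$ ($N = -15865 + 16238 = 373$)
$u{\left(0 \left(-9\right) \right)} + N = \left(0 \left(-9\right)\right)^{2} + 373 = 0^{2} + 373 = 0 + 373 = 373$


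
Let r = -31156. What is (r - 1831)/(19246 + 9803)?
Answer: -32987/29049 ≈ -1.1356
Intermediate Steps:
(r - 1831)/(19246 + 9803) = (-31156 - 1831)/(19246 + 9803) = -32987/29049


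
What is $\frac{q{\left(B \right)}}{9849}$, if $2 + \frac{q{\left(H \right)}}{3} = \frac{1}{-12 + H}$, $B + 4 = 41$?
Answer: $- \frac{1}{1675} \approx -0.00059702$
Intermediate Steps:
$B = 37$ ($B = -4 + 41 = 37$)
$q{\left(H \right)} = -6 + \frac{3}{-12 + H}$
$\frac{q{\left(B \right)}}{9849} = \frac{3 \frac{1}{-12 + 37} \left(25 - 74\right)}{9849} = \frac{3 \left(25 - 74\right)}{25} \cdot \frac{1}{9849} = 3 \cdot \frac{1}{25} \left(-49\right) \frac{1}{9849} = \left(- \frac{147}{25}\right) \frac{1}{9849} = - \frac{1}{1675}$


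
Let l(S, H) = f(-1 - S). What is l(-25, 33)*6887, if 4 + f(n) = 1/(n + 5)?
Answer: -792005/29 ≈ -27311.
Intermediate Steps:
f(n) = -4 + 1/(5 + n) (f(n) = -4 + 1/(n + 5) = -4 + 1/(5 + n))
l(S, H) = (-15 + 4*S)/(4 - S) (l(S, H) = (-19 - 4*(-1 - S))/(5 + (-1 - S)) = (-19 + (4 + 4*S))/(4 - S) = (-15 + 4*S)/(4 - S))
l(-25, 33)*6887 = ((15 - 4*(-25))/(-4 - 25))*6887 = ((15 + 100)/(-29))*6887 = -1/29*115*6887 = -115/29*6887 = -792005/29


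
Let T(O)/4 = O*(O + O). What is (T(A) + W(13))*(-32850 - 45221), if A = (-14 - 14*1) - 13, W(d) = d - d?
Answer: -1049898808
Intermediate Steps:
W(d) = 0
A = -41 (A = (-14 - 14) - 13 = -28 - 13 = -41)
T(O) = 8*O² (T(O) = 4*(O*(O + O)) = 4*(O*(2*O)) = 4*(2*O²) = 8*O²)
(T(A) + W(13))*(-32850 - 45221) = (8*(-41)² + 0)*(-32850 - 45221) = (8*1681 + 0)*(-78071) = (13448 + 0)*(-78071) = 13448*(-78071) = -1049898808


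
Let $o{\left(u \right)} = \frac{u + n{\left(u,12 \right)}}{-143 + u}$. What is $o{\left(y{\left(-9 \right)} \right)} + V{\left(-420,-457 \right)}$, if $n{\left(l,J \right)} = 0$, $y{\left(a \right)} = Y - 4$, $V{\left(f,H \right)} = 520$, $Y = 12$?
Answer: $\frac{70192}{135} \approx 519.94$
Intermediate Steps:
$y{\left(a \right)} = 8$ ($y{\left(a \right)} = 12 - 4 = 8$)
$o{\left(u \right)} = \frac{u}{-143 + u}$ ($o{\left(u \right)} = \frac{u + 0}{-143 + u} = \frac{u}{-143 + u}$)
$o{\left(y{\left(-9 \right)} \right)} + V{\left(-420,-457 \right)} = \frac{8}{-143 + 8} + 520 = \frac{8}{-135} + 520 = 8 \left(- \frac{1}{135}\right) + 520 = - \frac{8}{135} + 520 = \frac{70192}{135}$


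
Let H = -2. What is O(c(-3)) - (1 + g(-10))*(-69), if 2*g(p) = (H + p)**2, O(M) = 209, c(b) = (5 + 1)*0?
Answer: 5246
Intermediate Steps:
c(b) = 0 (c(b) = 6*0 = 0)
g(p) = (-2 + p)**2/2
O(c(-3)) - (1 + g(-10))*(-69) = 209 - (1 + (-2 - 10)**2/2)*(-69) = 209 - (1 + (1/2)*(-12)**2)*(-69) = 209 - (1 + (1/2)*144)*(-69) = 209 - (1 + 72)*(-69) = 209 - 73*(-69) = 209 - 1*(-5037) = 209 + 5037 = 5246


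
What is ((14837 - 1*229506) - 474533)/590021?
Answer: -689202/590021 ≈ -1.1681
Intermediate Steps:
((14837 - 1*229506) - 474533)/590021 = ((14837 - 229506) - 474533)*(1/590021) = (-214669 - 474533)*(1/590021) = -689202*1/590021 = -689202/590021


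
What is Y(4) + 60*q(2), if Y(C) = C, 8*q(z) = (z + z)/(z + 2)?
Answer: 23/2 ≈ 11.500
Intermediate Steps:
q(z) = z/(4*(2 + z)) (q(z) = ((z + z)/(z + 2))/8 = ((2*z)/(2 + z))/8 = (2*z/(2 + z))/8 = z/(4*(2 + z)))
Y(4) + 60*q(2) = 4 + 60*((1/4)*2/(2 + 2)) = 4 + 60*((1/4)*2/4) = 4 + 60*((1/4)*2*(1/4)) = 4 + 60*(1/8) = 4 + 15/2 = 23/2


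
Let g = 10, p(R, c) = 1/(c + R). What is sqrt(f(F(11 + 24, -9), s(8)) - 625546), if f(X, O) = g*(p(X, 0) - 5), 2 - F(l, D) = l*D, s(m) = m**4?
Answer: I*sqrt(62865513274)/317 ≈ 790.95*I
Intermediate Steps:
p(R, c) = 1/(R + c)
F(l, D) = 2 - D*l (F(l, D) = 2 - l*D = 2 - D*l)
f(X, O) = -50 + 10/X (f(X, O) = 10*(1/(X + 0) - 5) = 10*(1/X - 5) = 10*(-5 + 1/X) = -50 + 10/X)
sqrt(f(F(11 + 24, -9), s(8)) - 625546) = sqrt((-50 + 10/(2 - 1*(-9)*(11 + 24))) - 625546) = sqrt((-50 + 10/(2 - 1*(-9)*35)) - 625546) = sqrt((-50 + 10/(2 + 315)) - 625546) = sqrt((-50 + 10/317) - 625546) = sqrt(-15840/317 - 625546) = sqrt(-198313922/317) = I*sqrt(62865513274)/317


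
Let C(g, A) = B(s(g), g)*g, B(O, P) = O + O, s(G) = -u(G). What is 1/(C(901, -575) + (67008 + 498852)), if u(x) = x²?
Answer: -1/1462299542 ≈ -6.8385e-10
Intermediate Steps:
s(G) = -G²
B(O, P) = 2*O
C(g, A) = -2*g³ (C(g, A) = (2*(-g²))*g = (-2*g²)*g = -2*g³)
1/(C(901, -575) + (67008 + 498852)) = 1/(-2*901³ + (67008 + 498852)) = 1/(-2*731432701 + 565860) = 1/(-1462865402 + 565860) = 1/(-1462299542) = -1/1462299542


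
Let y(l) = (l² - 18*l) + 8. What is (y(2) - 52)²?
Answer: 5776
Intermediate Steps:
y(l) = 8 + l² - 18*l
(y(2) - 52)² = ((8 + 2² - 18*2) - 52)² = ((8 + 4 - 36) - 52)² = (-24 - 52)² = (-76)² = 5776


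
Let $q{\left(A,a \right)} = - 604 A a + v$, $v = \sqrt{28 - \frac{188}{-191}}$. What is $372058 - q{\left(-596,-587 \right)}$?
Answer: $211682666 - \frac{4 \sqrt{66086}}{191} \approx 2.1168 \cdot 10^{8}$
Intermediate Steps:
$v = \frac{4 \sqrt{66086}}{191}$ ($v = \sqrt{28 - - \frac{188}{191}} = \sqrt{28 + \frac{188}{191}} = \sqrt{\frac{5536}{191}} = \frac{4 \sqrt{66086}}{191} \approx 5.3837$)
$q{\left(A,a \right)} = \frac{4 \sqrt{66086}}{191} - 604 A a$ ($q{\left(A,a \right)} = - 604 A a + \frac{4 \sqrt{66086}}{191} = \frac{4 \sqrt{66086}}{191} - 604 A a$)
$372058 - q{\left(-596,-587 \right)} = 372058 - \left(\frac{4 \sqrt{66086}}{191} - \left(-359984\right) \left(-587\right)\right) = 372058 - \left(\frac{4 \sqrt{66086}}{191} - 211310608\right) = 372058 - \left(-211310608 + \frac{4 \sqrt{66086}}{191}\right) = 372058 + \left(211310608 - \frac{4 \sqrt{66086}}{191}\right) = 211682666 - \frac{4 \sqrt{66086}}{191}$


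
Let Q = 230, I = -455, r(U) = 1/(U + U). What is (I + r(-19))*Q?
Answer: -1988465/19 ≈ -1.0466e+5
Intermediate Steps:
r(U) = 1/(2*U)
(I + r(-19))*Q = (-455 + (½)/(-19))*230 = (-455 + (½)*(-1/19))*230 = (-455 - 1/38)*230 = -17291/38*230 = -1988465/19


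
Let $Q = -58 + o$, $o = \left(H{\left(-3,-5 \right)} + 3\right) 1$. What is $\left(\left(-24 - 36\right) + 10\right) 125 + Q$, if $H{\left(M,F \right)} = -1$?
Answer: $-6306$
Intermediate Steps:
$o = 2$ ($o = \left(-1 + 3\right) 1 = 2 \cdot 1 = 2$)
$Q = -56$ ($Q = -58 + 2 = -56$)
$\left(\left(-24 - 36\right) + 10\right) 125 + Q = \left(\left(-24 - 36\right) + 10\right) 125 - 56 = \left(-60 + 10\right) 125 - 56 = \left(-50\right) 125 - 56 = -6250 - 56 = -6306$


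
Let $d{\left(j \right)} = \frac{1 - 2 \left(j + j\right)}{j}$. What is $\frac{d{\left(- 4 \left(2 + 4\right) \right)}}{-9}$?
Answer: $\frac{97}{216} \approx 0.44907$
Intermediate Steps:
$d{\left(j \right)} = \frac{1 - 4 j}{j}$ ($d{\left(j \right)} = \frac{1 - 2 \cdot 2 j}{j} = \frac{1 - 4 j}{j}$)
$\frac{d{\left(- 4 \left(2 + 4\right) \right)}}{-9} = \frac{-4 + \frac{1}{\left(-4\right) \left(2 + 4\right)}}{-9} = - \frac{-4 + \frac{1}{\left(-4\right) 6}}{9} = - \frac{-4 + \frac{1}{-24}}{9} = - \frac{-4 - \frac{1}{24}}{9} = \left(- \frac{1}{9}\right) \left(- \frac{97}{24}\right) = \frac{97}{216}$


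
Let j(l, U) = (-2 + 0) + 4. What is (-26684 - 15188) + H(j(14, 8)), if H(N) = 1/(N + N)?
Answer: -167487/4 ≈ -41872.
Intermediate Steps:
j(l, U) = 2 (j(l, U) = -2 + 4 = 2)
H(N) = 1/(2*N)
(-26684 - 15188) + H(j(14, 8)) = (-26684 - 15188) + (1/2)/2 = -41872 + (1/2)*(1/2) = -41872 + 1/4 = -167487/4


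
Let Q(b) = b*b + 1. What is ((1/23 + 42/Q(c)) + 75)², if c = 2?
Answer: 92083216/13225 ≈ 6962.8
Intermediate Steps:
Q(b) = 1 + b² (Q(b) = b² + 1 = 1 + b²)
((1/23 + 42/Q(c)) + 75)² = ((1/23 + 42/(1 + 2²)) + 75)² = ((1*(1/23) + 42/(1 + 4)) + 75)² = ((1/23 + 42/5) + 75)² = (971/115 + 75)² = (9596/115)² = 92083216/13225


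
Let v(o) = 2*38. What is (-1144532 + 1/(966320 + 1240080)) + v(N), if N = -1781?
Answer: -2525127718399/2206400 ≈ -1.1445e+6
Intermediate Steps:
v(o) = 76
(-1144532 + 1/(966320 + 1240080)) + v(N) = (-1144532 + 1/(966320 + 1240080)) + 76 = (-1144532 + 1/2206400) + 76 = -2525295404799/2206400 + 76 = -2525127718399/2206400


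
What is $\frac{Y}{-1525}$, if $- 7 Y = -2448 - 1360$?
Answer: $- \frac{544}{1525} \approx -0.35672$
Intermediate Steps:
$Y = 544$ ($Y = - \frac{-2448 - 1360}{7} = \left(- \frac{1}{7}\right) \left(-3808\right) = 544$)
$\frac{Y}{-1525} = \frac{544}{-1525} = 544 \left(- \frac{1}{1525}\right) = - \frac{544}{1525}$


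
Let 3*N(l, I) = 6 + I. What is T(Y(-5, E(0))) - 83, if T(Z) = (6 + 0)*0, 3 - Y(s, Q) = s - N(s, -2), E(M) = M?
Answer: -83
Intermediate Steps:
N(l, I) = 2 + I/3 (N(l, I) = (6 + I)/3 = 2 + I/3)
Y(s, Q) = 13/3 - s (Y(s, Q) = 3 - (s - (2 + (⅓)*(-2))) = 3 - (s - (2 - ⅔)) = 3 - (s - 1*4/3) = 3 - (s - 4/3) = 3 - (-4/3 + s) = 3 + (4/3 - s) = 13/3 - s)
T(Z) = 0 (T(Z) = 6*0 = 0)
T(Y(-5, E(0))) - 83 = 0 - 83 = -83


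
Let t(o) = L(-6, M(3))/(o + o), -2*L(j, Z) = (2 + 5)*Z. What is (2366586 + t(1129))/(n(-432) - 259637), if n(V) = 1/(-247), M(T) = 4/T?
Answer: -395971962685/43441892316 ≈ -9.1150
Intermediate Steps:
L(j, Z) = -7*Z/2 (L(j, Z) = -(2 + 5)*Z/2 = -7*Z/2)
n(V) = -1/247
t(o) = -7/(3*o) (t(o) = (-14/3)/(o + o) = (-14/3)/((2*o)) = (1/(2*o))*(-7/2*4/3) = (1/(2*o))*(-14/3) = -7/(3*o))
(2366586 + t(1129))/(n(-432) - 259637) = (2366586 - 7/3/1129)/(-1/247 - 259637) = (2366586 - 7/3*1/1129)/(-64130340/247) = (2366586 - 7/3387)*(-247/64130340) = (8015626775/3387)*(-247/64130340) = -395971962685/43441892316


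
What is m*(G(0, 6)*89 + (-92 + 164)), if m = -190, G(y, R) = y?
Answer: -13680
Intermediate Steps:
m*(G(0, 6)*89 + (-92 + 164)) = -190*(0*89 + (-92 + 164)) = -190*(0 + 72) = -190*72 = -13680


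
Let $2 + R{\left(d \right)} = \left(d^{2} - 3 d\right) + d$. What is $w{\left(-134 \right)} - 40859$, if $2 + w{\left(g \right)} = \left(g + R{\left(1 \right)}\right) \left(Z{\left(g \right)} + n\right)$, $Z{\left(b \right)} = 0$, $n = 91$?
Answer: $-53328$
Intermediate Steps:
$R{\left(d \right)} = -2 + d^{2} - 2 d$ ($R{\left(d \right)} = -2 + \left(\left(d^{2} - 3 d\right) + d\right) = -2 + \left(d^{2} - 2 d\right) = -2 + d^{2} - 2 d$)
$w{\left(g \right)} = -275 + 91 g$ ($w{\left(g \right)} = -2 + \left(g - \left(4 - 1\right)\right) \left(0 + 91\right) = -2 + \left(g - 3\right) 91 = -2 + \left(-3 + g\right) 91 = -2 + \left(-273 + 91 g\right) = -275 + 91 g$)
$w{\left(-134 \right)} - 40859 = \left(-275 + 91 \left(-134\right)\right) - 40859 = \left(-275 - 12194\right) - 40859 = -12469 - 40859 = -53328$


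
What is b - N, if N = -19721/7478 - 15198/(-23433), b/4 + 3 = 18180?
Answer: 4247038279047/58410658 ≈ 72710.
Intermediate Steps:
b = 72708 (b = -12 + 4*18180 = -12 + 72720 = 72708)
N = -116157183/58410658 (N = -19721*1/7478 - 15198*(-1/23433) = -19721/7478 + 5066/7811 = -116157183/58410658 ≈ -1.9886)
b - N = 72708 - 1*(-116157183/58410658) = 72708 + 116157183/58410658 = 4247038279047/58410658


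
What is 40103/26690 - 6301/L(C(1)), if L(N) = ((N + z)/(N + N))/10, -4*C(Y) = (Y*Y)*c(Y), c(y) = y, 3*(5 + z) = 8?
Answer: -593481071/48670 ≈ -12194.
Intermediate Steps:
z = -7/3 (z = -5 + (1/3)*8 = -5 + 8/3 = -7/3 ≈ -2.3333)
C(Y) = -Y**3/4 (C(Y) = -Y*Y*Y/4 = -Y**2*Y/4 = -Y**3/4)
L(N) = (-7/3 + N)/(20*N) (L(N) = ((N - 7/3)/(N + N))/10 = ((-7/3 + N)/((2*N)))*(1/10) = ((-7/3 + N)*(1/(2*N)))*(1/10) = ((-7/3 + N)/(2*N))*(1/10) = (-7/3 + N)/(20*N))
40103/26690 - 6301/L(C(1)) = 40103/26690 - 6301*(-15/(-7 + 3*(-1/4*1**3))) = 40103*(1/26690) - 6301*(-15/(-7 + 3*(-1/4*1))) = 2359/1570 - 6301*(-15/(-7 + 3*(-1/4))) = 2359/1570 - 6301*(-15/(-7 - 3/4)) = 2359/1570 - 6301/((1/60)*(-4)*(-31/4)) = 2359/1570 - 6301/31/60 = 2359/1570 - 6301*60/31 = 2359/1570 - 378060/31 = -593481071/48670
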